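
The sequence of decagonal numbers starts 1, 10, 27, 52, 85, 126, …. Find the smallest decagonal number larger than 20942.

21097

Solve n(4n−3) > 20942 for integer n.
The largest n with value ≤ 20942 is 72 (since 20520 ≤ 20942 < 21097), so the first above is n = 73, value 21097.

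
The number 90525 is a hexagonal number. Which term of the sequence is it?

Set n(2n−1) = 90525, giving 2n² − n − 90525 = 0.
The discriminant is 1 + 8·90525 = 724201, and √724201 = 851.
So n = (1 + 851) / 4 = 852/4 = 213.

213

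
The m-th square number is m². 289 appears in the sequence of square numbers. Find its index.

17

We need n² = 289, so n = √289 = 17.
Check: 17² = 289. ✓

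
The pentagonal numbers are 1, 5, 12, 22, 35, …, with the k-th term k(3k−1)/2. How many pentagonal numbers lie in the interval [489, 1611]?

The n-th pentagonal number is n(3n−1)/2.
Smallest index with value ≥ 489: n = 19 (giving 532).
Largest index with value ≤ 1611: n = 32 (giving 1520).
Indices 19 through 32: 14 terms.

14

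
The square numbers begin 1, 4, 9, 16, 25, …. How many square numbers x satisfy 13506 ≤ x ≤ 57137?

123

The n-th square number is n².
Smallest index with value ≥ 13506: n = 117 (giving 13689).
Largest index with value ≤ 57137: n = 239 (giving 57121).
Indices 117 through 239: 123 terms.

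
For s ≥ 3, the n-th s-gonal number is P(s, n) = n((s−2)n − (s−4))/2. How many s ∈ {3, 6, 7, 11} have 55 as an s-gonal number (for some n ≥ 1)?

s = 3: P(3, 10) = 55. ✓
s = 6: P(6, 5) = 45 and P(6, 6) = 66; 55 is not s-gonal.
s = 7: P(7, 5) = 55. ✓
s = 11: P(11, 3) = 30 and P(11, 4) = 58; 55 is not s-gonal.
Hits: s ∈ {3, 7} → 2.

2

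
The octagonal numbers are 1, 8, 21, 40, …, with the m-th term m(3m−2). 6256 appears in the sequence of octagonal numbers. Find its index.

46

Set n(3n−2) = 6256, giving 3n² − 2n − 6256 = 0.
The discriminant is 4 + 12·6256 = 75076, and √75076 = 274.
So n = (2 + 274) / 6 = 276/6 = 46.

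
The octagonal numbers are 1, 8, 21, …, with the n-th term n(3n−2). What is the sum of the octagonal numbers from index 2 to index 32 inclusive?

33263

Σ i(3i−2) = 3Σi² − 2Σi over i = 2..32.
Σi = 528 − 1 = 527 and Σi² = 11440 − 1 = 11439.
3·11439 − 2·527 = 33263.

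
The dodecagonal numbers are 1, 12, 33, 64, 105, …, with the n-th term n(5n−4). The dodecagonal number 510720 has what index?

Set n(5n−4) = 510720, giving 5n² − 4n − 510720 = 0.
The discriminant is 16 + 20·510720 = 10214416, and √10214416 = 3196.
So n = (4 + 3196) / 10 = 3200/10 = 320.
Check: 320·(5·320 − 4) = 510720. ✓

320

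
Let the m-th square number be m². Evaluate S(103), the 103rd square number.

10609

103² = 10609.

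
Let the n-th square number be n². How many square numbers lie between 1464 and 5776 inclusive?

The n-th square number is n².
Smallest index with value ≥ 1464: n = 39 (giving 1521).
Largest index with value ≤ 5776: n = 76 (giving 5776).
Indices 39 through 76: 38 terms.

38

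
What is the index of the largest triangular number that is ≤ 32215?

253

Solve n(n+1)/2 ≤ 32215 for integer n.
n = 253 gives 32131 ≤ 32215, while n = 254 gives 32385 > 32215; so the answer is index 253.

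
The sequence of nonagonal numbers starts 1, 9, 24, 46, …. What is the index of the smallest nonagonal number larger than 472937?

368

Solve n(7n−5)/2 > 472937 for integer n.
The largest n with value ≤ 472937 is 367 (since 470494 ≤ 472937 < 473064), so the first above is n = 368, value 473064.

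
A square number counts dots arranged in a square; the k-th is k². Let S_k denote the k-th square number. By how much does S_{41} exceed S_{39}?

160

41² = 1681 and 39² = 1521.
Difference: 1681 − 1521 = 160.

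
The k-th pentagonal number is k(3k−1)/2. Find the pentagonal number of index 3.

The 3rd pentagonal number is n(3n−1)/2 with n = 3.
3·(3·3 − 1)/2 = 3·8/2 = 3·4 = 12.

12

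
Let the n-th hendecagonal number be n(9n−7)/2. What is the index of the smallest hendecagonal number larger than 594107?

Solve n(9n−7)/2 > 594107 for integer n.
The largest n with value ≤ 594107 is 363 (since 591690 ≤ 594107 < 594958), so the first above is n = 364, value 594958.

364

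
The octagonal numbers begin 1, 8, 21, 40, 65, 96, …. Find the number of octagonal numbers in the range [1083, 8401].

34

The n-th octagonal number is n(3n−2).
Smallest index with value ≥ 1083: n = 20 (giving 1160).
Largest index with value ≤ 8401: n = 53 (giving 8321).
Indices 20 through 53: 34 terms.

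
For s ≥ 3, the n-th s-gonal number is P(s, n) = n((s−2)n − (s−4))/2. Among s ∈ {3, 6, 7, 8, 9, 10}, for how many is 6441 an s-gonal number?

s = 3: P(3, 113) = 6441. ✓
s = 6: P(6, 57) = 6441. ✓
s = 7: P(7, 51) = 6426 and P(7, 52) = 6682; 6441 is not s-gonal.
s = 8: P(8, 46) = 6256 and P(8, 47) = 6533; 6441 is not s-gonal.
s = 9: P(9, 43) = 6364 and P(9, 44) = 6666; 6441 is not s-gonal.
s = 10: P(10, 40) = 6280 and P(10, 41) = 6601; 6441 is not s-gonal.
Hits: s ∈ {3, 6} → 2.

2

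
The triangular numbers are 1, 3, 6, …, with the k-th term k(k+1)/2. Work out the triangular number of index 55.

1540

55·56/2 = 3080/2 = 1540.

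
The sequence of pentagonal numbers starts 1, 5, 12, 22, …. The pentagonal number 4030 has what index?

52

Set n(3n−1)/2 = 4030, giving 3n² − n − 8060 = 0.
The discriminant is 1 + 24·4030 = 96721, and √96721 = 311.
So n = (1 + 311) / 6 = 312/6 = 52.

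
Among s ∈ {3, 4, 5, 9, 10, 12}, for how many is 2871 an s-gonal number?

1

s = 3: P(3, 75) = 2850 and P(3, 76) = 2926; 2871 is not s-gonal.
s = 4: P(4, 53) = 2809 and P(4, 54) = 2916; 2871 is not s-gonal.
s = 5: P(5, 43) = 2752 and P(5, 44) = 2882; 2871 is not s-gonal.
s = 9: P(9, 29) = 2871. ✓
s = 10: P(10, 27) = 2835 and P(10, 28) = 3052; 2871 is not s-gonal.
s = 12: P(12, 24) = 2784 and P(12, 25) = 3025; 2871 is not s-gonal.
Hits: s ∈ {9} → 1.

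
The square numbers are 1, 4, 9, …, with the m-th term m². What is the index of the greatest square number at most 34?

Solve n² ≤ 34 for integer n.
n = 5 gives 25 ≤ 34, while n = 6 gives 36 > 34; so the answer is index 5.

5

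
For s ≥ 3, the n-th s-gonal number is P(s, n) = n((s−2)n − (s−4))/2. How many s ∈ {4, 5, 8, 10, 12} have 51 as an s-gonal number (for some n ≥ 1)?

1

s = 4: P(4, 7) = 49 and P(4, 8) = 64; 51 is not s-gonal.
s = 5: P(5, 6) = 51. ✓
s = 8: P(8, 4) = 40 and P(8, 5) = 65; 51 is not s-gonal.
s = 10: P(10, 3) = 27 and P(10, 4) = 52; 51 is not s-gonal.
s = 12: P(12, 3) = 33 and P(12, 4) = 64; 51 is not s-gonal.
Hits: s ∈ {5} → 1.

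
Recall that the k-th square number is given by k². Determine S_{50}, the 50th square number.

50² = 2500.

2500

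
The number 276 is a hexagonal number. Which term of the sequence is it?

Set n(2n−1) = 276, giving 2n² − n − 276 = 0.
The discriminant is 1 + 8·276 = 2209, and √2209 = 47.
So n = (1 + 47) / 4 = 48/4 = 12.

12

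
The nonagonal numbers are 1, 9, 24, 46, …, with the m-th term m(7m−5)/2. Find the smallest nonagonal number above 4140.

Solve n(7n−5)/2 > 4140 for integer n.
The largest n with value ≤ 4140 is 34 (since 3961 ≤ 4140 < 4200), so the first above is n = 35, value 4200.

4200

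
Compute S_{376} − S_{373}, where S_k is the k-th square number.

2247

376² = 141376 and 373² = 139129.
Difference: 141376 − 139129 = 2247.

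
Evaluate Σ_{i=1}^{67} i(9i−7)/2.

Σ i(9i−7)/2 = (9Σi² − 7Σi) / 2 over i = 1..67.
Σi = 2278 and Σi² = 102510.
(9·102510 − 7·2278) / 2 = 906644/2 = 453322.

453322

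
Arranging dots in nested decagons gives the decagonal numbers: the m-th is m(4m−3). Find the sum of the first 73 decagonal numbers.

Σ i(4i−3) = 4Σi² − 3Σi over i = 1..73.
Σi = 2701 and Σi² = 132349.
4·132349 − 3·2701 = 521293.

521293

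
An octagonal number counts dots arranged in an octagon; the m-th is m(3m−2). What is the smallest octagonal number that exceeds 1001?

1045

Solve n(3n−2) > 1001 for integer n.
The largest n with value ≤ 1001 is 18 (since 936 ≤ 1001 < 1045), so the first above is n = 19, value 1045.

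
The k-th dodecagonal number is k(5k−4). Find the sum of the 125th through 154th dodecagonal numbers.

Σ i(5i−4) = 5Σi² − 4Σi over i = 125..154.
Σi = 11935 − 7750 = 4185 and Σi² = 1229305 − 643250 = 586055.
5·586055 − 4·4185 = 2913535.

2913535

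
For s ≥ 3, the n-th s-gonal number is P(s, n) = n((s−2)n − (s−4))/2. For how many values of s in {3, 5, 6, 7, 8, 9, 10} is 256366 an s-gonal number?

1

s = 3: P(3, 715) = 255970 and P(3, 716) = 256686; 256366 is not s-gonal.
s = 5: P(5, 413) = 255647 and P(5, 414) = 256887; 256366 is not s-gonal.
s = 6: P(6, 358) = 255970 and P(6, 359) = 257403; 256366 is not s-gonal.
s = 7: P(7, 320) = 255520 and P(7, 321) = 257121; 256366 is not s-gonal.
s = 8: P(8, 292) = 255208 and P(8, 293) = 256961; 256366 is not s-gonal.
s = 9: P(9, 271) = 256366. ✓
s = 10: P(10, 253) = 255277 and P(10, 254) = 257302; 256366 is not s-gonal.
Hits: s ∈ {9} → 1.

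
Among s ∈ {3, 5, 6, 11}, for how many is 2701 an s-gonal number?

2

s = 3: P(3, 73) = 2701. ✓
s = 5: P(5, 42) = 2625 and P(5, 43) = 2752; 2701 is not s-gonal.
s = 6: P(6, 37) = 2701. ✓
s = 11: P(11, 24) = 2508 and P(11, 25) = 2725; 2701 is not s-gonal.
Hits: s ∈ {3, 6} → 2.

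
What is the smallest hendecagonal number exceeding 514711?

515958

Solve n(9n−7)/2 > 514711 for integer n.
The largest n with value ≤ 514711 is 338 (since 512915 ≤ 514711 < 515958), so the first above is n = 339, value 515958.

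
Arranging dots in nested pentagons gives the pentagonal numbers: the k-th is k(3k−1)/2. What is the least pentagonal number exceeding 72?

92

Solve n(3n−1)/2 > 72 for integer n.
The largest n with value ≤ 72 is 7 (since 70 ≤ 72 < 92), so the first above is n = 8, value 92.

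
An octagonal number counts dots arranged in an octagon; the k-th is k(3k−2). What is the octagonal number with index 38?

4256

The 38th octagonal number is n(3n−2) with n = 38.
38·(3·38 − 2) = 38·112 = 4256.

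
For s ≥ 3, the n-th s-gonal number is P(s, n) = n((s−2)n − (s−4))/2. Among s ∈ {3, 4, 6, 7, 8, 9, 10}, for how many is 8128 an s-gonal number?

s = 3: P(3, 127) = 8128. ✓
s = 4: P(4, 90) = 8100 and P(4, 91) = 8281; 8128 is not s-gonal.
s = 6: P(6, 64) = 8128. ✓
s = 7: P(7, 57) = 8037 and P(7, 58) = 8323; 8128 is not s-gonal.
s = 8: P(8, 52) = 8008 and P(8, 53) = 8321; 8128 is not s-gonal.
s = 9: P(9, 48) = 7944 and P(9, 49) = 8281; 8128 is not s-gonal.
s = 10: P(10, 45) = 7965 and P(10, 46) = 8326; 8128 is not s-gonal.
Hits: s ∈ {3, 6} → 2.

2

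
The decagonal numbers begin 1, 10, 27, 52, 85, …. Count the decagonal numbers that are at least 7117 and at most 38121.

The n-th decagonal number is n(4n−3).
Smallest index with value ≥ 7117: n = 43 (giving 7267).
Largest index with value ≤ 38121: n = 97 (giving 37345).
Indices 43 through 97: 55 terms.

55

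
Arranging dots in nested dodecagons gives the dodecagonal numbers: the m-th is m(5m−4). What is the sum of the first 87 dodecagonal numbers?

Σ i(5i−4) = 5Σi² − 4Σi over i = 1..87.
Σi = 3828 and Σi² = 223300.
5·223300 − 4·3828 = 1101188.

1101188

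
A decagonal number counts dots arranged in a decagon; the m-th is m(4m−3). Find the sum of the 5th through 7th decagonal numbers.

386

Σ i(4i−3) = 4Σi² − 3Σi over i = 5..7.
Σi = 28 − 10 = 18 and Σi² = 140 − 30 = 110.
4·110 − 3·18 = 386.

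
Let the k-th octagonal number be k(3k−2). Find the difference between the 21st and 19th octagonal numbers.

236

21·(3·21 − 2) = 1281 and 19·(3·19 − 2) = 1045.
Difference: 1281 − 1045 = 236.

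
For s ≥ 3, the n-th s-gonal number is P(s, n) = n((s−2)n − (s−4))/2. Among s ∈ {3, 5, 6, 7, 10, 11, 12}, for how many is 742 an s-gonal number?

1

s = 3: P(3, 38) = 741 and P(3, 39) = 780; 742 is not s-gonal.
s = 5: P(5, 22) = 715 and P(5, 23) = 782; 742 is not s-gonal.
s = 6: P(6, 19) = 703 and P(6, 20) = 780; 742 is not s-gonal.
s = 7: P(7, 17) = 697 and P(7, 18) = 783; 742 is not s-gonal.
s = 10: P(10, 14) = 742. ✓
s = 11: P(11, 13) = 715 and P(11, 14) = 833; 742 is not s-gonal.
s = 12: P(12, 12) = 672 and P(12, 13) = 793; 742 is not s-gonal.
Hits: s ∈ {10} → 1.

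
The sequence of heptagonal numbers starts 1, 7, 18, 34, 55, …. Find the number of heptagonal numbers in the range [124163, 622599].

276

The n-th heptagonal number is n(5n−3)/2.
Smallest index with value ≥ 124163: n = 224 (giving 125104).
Largest index with value ≤ 622599: n = 499 (giving 621754).
Indices 224 through 499: 276 terms.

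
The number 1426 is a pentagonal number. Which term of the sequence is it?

Set n(3n−1)/2 = 1426, giving 3n² − n − 2852 = 0.
The discriminant is 1 + 24·1426 = 34225, and √34225 = 185.
So n = (1 + 185) / 6 = 186/6 = 31.

31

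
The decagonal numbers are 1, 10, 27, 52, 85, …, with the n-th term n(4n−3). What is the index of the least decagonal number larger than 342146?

Solve n(4n−3) > 342146 for integer n.
The largest n with value ≤ 342146 is 292 (since 340180 ≤ 342146 < 342517), so the first above is n = 293, value 342517.

293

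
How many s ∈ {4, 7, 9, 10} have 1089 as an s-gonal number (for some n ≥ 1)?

2

s = 4: P(4, 33) = 1089. ✓
s = 7: P(7, 21) = 1071 and P(7, 22) = 1177; 1089 is not s-gonal.
s = 9: P(9, 18) = 1089. ✓
s = 10: P(10, 16) = 976 and P(10, 17) = 1105; 1089 is not s-gonal.
Hits: s ∈ {4, 9} → 2.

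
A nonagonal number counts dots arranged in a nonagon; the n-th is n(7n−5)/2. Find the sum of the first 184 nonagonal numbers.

7284560

Σ i(7i−5)/2 = (7Σi² − 5Σi) / 2 over i = 1..184.
Σi = 17020 and Σi² = 2093460.
(7·2093460 − 5·17020) / 2 = 14569120/2 = 7284560.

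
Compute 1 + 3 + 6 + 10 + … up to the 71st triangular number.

62196

Σ i(i+1)/2 = (Σi² + Σi) / 2 over i = 1..71.
Σi = 2556 and Σi² = 121836.
(1·121836 + 1·2556) / 2 = 124392/2 = 62196.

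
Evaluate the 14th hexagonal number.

The 14th hexagonal number is n(2n−1) with n = 14.
14·(2·14 − 1) = 14·27 = 378.

378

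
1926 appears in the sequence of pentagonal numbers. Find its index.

Set n(3n−1)/2 = 1926, giving 3n² − n − 3852 = 0.
The discriminant is 1 + 24·1926 = 46225, and √46225 = 215.
So n = (1 + 215) / 6 = 216/6 = 36.
Check: 36·(3·36 − 1)/2 = 1926. ✓

36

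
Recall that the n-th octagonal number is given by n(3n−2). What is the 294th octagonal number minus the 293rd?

Consecutive octagonal numbers differ by 6n − 5: here 6·294 − 5 = 1759.

1759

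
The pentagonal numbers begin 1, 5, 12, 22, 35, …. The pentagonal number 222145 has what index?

385

Set n(3n−1)/2 = 222145, giving 3n² − n − 444290 = 0.
The discriminant is 1 + 24·222145 = 5331481, and √5331481 = 2309.
So n = (1 + 2309) / 6 = 2310/6 = 385.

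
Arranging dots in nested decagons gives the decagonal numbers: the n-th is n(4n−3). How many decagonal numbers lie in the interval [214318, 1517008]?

The n-th decagonal number is n(4n−3).
Smallest index with value ≥ 214318: n = 232 (giving 214600).
Largest index with value ≤ 1517008: n = 616 (giving 1515976).
Indices 232 through 616: 385 terms.

385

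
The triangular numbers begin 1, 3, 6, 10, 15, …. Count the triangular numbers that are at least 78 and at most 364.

The n-th triangular number is n(n+1)/2.
Smallest index with value ≥ 78: n = 12 (giving 78).
Largest index with value ≤ 364: n = 26 (giving 351).
Indices 12 through 26: 15 terms.

15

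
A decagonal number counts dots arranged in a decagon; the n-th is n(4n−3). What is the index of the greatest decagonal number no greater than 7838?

44

Solve n(4n−3) ≤ 7838 for integer n.
n = 44 gives 7612 ≤ 7838, while n = 45 gives 7965 > 7838; so the answer is index 44.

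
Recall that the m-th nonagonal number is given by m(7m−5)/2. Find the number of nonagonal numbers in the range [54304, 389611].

210

The n-th nonagonal number is n(7n−5)/2.
Smallest index with value ≥ 54304: n = 125 (giving 54375).
Largest index with value ≤ 389611: n = 334 (giving 389611).
Indices 125 through 334: 210 terms.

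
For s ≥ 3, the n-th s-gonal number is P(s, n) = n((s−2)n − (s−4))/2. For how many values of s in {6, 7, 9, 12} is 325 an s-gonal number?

s = 6: P(6, 13) = 325. ✓
s = 7: P(7, 11) = 286 and P(7, 12) = 342; 325 is not s-gonal.
s = 9: P(9, 10) = 325. ✓
s = 12: P(12, 8) = 288 and P(12, 9) = 369; 325 is not s-gonal.
Hits: s ∈ {6, 9} → 2.

2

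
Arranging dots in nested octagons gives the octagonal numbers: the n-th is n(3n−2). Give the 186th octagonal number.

103416

The 186th octagonal number is n(3n−2) with n = 186.
186·(3·186 − 2) = 186·556 = 103416.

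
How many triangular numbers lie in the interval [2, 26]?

The n-th triangular number is n(n+1)/2.
Smallest index with value ≥ 2: n = 2 (giving 3).
Largest index with value ≤ 26: n = 6 (giving 21).
Indices 2 through 6: 5 terms.

5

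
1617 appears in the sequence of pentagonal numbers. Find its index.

33

Set n(3n−1)/2 = 1617, giving 3n² − n − 3234 = 0.
The discriminant is 1 + 24·1617 = 38809, and √38809 = 197.
So n = (1 + 197) / 6 = 198/6 = 33.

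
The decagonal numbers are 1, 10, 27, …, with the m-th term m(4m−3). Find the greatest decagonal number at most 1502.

Solve n(4n−3) ≤ 1502 for integer n.
n = 19 gives 1387 ≤ 1502, while n = 20 gives 1540 > 1502; so the answer is 1387.

1387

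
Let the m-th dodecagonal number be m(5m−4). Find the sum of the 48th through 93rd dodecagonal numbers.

1170723

Σ i(5i−4) = 5Σi² − 4Σi over i = 48..93.
Σi = 4371 − 1128 = 3243 and Σi² = 272459 − 35720 = 236739.
5·236739 − 4·3243 = 1170723.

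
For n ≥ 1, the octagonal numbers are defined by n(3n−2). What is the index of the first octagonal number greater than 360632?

348

Solve n(3n−2) > 360632 for integer n.
The largest n with value ≤ 360632 is 347 (since 360533 ≤ 360632 < 362616), so the first above is n = 348, value 362616.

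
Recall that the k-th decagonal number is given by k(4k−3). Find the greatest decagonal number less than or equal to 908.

855

Solve n(4n−3) ≤ 908 for integer n.
n = 15 gives 855 ≤ 908, while n = 16 gives 976 > 908; so the answer is 855.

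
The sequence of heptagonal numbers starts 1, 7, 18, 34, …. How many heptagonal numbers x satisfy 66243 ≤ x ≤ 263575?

The n-th heptagonal number is n(5n−3)/2.
Smallest index with value ≥ 66243: n = 164 (giving 66994).
Largest index with value ≤ 263575: n = 325 (giving 263575).
Indices 164 through 325: 162 terms.

162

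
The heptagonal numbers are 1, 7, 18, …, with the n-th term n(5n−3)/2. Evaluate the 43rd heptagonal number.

The 43rd heptagonal number is n(5n−3)/2 with n = 43.
43·(5·43 − 3)/2 = 43·212/2 = 43·106 = 4558.

4558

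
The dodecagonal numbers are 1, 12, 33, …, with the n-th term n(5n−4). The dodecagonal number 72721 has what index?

121

Set n(5n−4) = 72721, giving 5n² − 4n − 72721 = 0.
The discriminant is 16 + 20·72721 = 1454436, and √1454436 = 1206.
So n = (4 + 1206) / 10 = 1210/10 = 121.
Check: 121·(5·121 − 4) = 72721. ✓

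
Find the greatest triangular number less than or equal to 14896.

Solve n(n+1)/2 ≤ 14896 for integer n.
n = 172 gives 14878 ≤ 14896, while n = 173 gives 15051 > 14896; so the answer is 14878.

14878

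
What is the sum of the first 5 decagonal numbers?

Σ i(4i−3) = 4Σi² − 3Σi over i = 1..5.
Σi = 15 and Σi² = 55.
4·55 − 3·15 = 175.

175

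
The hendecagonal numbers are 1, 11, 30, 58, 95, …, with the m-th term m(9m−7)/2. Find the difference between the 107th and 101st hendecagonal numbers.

107·(9·107 − 7)/2 = 51146 and 101·(9·101 − 7)/2 = 45551.
Difference: 51146 − 45551 = 5595.

5595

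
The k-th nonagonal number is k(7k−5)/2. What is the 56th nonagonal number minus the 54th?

765

56·(7·56 − 5)/2 = 10836 and 54·(7·54 − 5)/2 = 10071.
Difference: 10836 − 10071 = 765.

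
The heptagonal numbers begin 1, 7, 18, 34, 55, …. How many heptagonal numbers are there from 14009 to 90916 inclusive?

116

The n-th heptagonal number is n(5n−3)/2.
Smallest index with value ≥ 14009: n = 76 (giving 14326).
Largest index with value ≤ 90916: n = 191 (giving 90916).
Indices 76 through 191: 116 terms.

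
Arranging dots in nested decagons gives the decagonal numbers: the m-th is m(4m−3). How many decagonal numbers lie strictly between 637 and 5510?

The n-th decagonal number is n(4n−3).
Smallest index with value > 637: n = 14 (giving 742).
Largest index with value < 5510: n = 37 (giving 5365).
Indices 14 through 37: 24 terms.

24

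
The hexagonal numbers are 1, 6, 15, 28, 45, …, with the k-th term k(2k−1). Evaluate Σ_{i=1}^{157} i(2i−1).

2592227

Σ i(2i−1) = 2Σi² − Σi over i = 1..157.
Σi = 12403 and Σi² = 1302315.
2·1302315 − 1·12403 = 2592227.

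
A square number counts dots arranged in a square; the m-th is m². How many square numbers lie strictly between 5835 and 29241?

The n-th square number is n².
Smallest index with value > 5835: n = 77 (giving 5929).
Largest index with value < 29241: n = 170 (giving 28900).
Indices 77 through 170: 94 terms.

94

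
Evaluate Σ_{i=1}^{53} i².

Σ_{i=1}^{53} i² = 53·54·107/6 = 51039.

51039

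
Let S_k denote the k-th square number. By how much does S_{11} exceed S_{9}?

40

11² = 121 and 9² = 81.
Difference: 121 − 81 = 40.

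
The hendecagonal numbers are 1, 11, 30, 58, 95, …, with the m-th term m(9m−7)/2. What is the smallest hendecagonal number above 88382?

88971

Solve n(9n−7)/2 > 88382 for integer n.
The largest n with value ≤ 88382 is 140 (since 87710 ≤ 88382 < 88971), so the first above is n = 141, value 88971.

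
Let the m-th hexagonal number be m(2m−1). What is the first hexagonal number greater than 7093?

7140

Solve n(2n−1) > 7093 for integer n.
The largest n with value ≤ 7093 is 59 (since 6903 ≤ 7093 < 7140), so the first above is n = 60, value 7140.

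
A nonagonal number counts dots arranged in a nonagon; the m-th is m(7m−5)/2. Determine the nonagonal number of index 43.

The 43rd nonagonal number is n(7n−5)/2 with n = 43.
43·(7·43 − 5)/2 = 43·296/2 = 43·148 = 6364.

6364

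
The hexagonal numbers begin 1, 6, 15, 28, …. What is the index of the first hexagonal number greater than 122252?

Solve n(2n−1) > 122252 for integer n.
The largest n with value ≤ 122252 is 247 (since 121771 ≤ 122252 < 122760), so the first above is n = 248, value 122760.

248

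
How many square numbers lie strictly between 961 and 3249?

25

The n-th square number is n².
Smallest index with value > 961: n = 32 (giving 1024).
Largest index with value < 3249: n = 56 (giving 3136).
Indices 32 through 56: 25 terms.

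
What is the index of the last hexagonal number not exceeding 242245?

348

Solve n(2n−1) ≤ 242245 for integer n.
n = 348 gives 241860 ≤ 242245, while n = 349 gives 243253 > 242245; so the answer is index 348.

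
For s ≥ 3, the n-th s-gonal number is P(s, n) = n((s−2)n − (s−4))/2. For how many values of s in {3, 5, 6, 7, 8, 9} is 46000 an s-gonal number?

s = 3: P(3, 302) = 45753 and P(3, 303) = 46056; 46000 is not s-gonal.
s = 5: P(5, 175) = 45850 and P(5, 176) = 46376; 46000 is not s-gonal.
s = 6: P(6, 151) = 45451 and P(6, 152) = 46056; 46000 is not s-gonal.
s = 7: P(7, 135) = 45360 and P(7, 136) = 46036; 46000 is not s-gonal.
s = 8: P(8, 124) = 45880 and P(8, 125) = 46625; 46000 is not s-gonal.
s = 9: P(9, 115) = 46000. ✓
Hits: s ∈ {9} → 1.

1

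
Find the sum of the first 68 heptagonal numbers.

264316

Σ i(5i−3)/2 = (5Σi² − 3Σi) / 2 over i = 1..68.
Σi = 2346 and Σi² = 107134.
(5·107134 − 3·2346) / 2 = 528632/2 = 264316.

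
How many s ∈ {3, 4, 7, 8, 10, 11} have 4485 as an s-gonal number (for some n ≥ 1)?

1

s = 3: P(3, 94) = 4465 and P(3, 95) = 4560; 4485 is not s-gonal.
s = 4: P(4, 66) = 4356 and P(4, 67) = 4489; 4485 is not s-gonal.
s = 7: P(7, 42) = 4347 and P(7, 43) = 4558; 4485 is not s-gonal.
s = 8: P(8, 39) = 4485. ✓
s = 10: P(10, 33) = 4257 and P(10, 34) = 4522; 4485 is not s-gonal.
s = 11: P(11, 31) = 4216 and P(11, 32) = 4496; 4485 is not s-gonal.
Hits: s ∈ {8} → 1.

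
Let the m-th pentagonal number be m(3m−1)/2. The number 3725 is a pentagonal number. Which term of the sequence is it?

Set n(3n−1)/2 = 3725, giving 3n² − n − 7450 = 0.
The discriminant is 1 + 24·3725 = 89401, and √89401 = 299.
So n = (1 + 299) / 6 = 300/6 = 50.
Check: 50·(3·50 − 1)/2 = 3725. ✓

50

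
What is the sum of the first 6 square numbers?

Σ_{i=1}^{6} i² = 6·7·13/6 = 91.

91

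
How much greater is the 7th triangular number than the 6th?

7

Consecutive triangular numbers differ by n: T_{7} − T_{6} = 7.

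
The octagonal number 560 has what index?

Set n(3n−2) = 560, giving 3n² − 2n − 560 = 0.
The discriminant is 4 + 12·560 = 6724, and √6724 = 82.
So n = (2 + 82) / 6 = 84/6 = 14.

14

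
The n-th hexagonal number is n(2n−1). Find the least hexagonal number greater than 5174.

5356

Solve n(2n−1) > 5174 for integer n.
The largest n with value ≤ 5174 is 51 (since 5151 ≤ 5174 < 5356), so the first above is n = 52, value 5356.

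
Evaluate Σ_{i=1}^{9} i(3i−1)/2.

Σ i(3i−1)/2 = (3Σi² − Σi) / 2 over i = 1..9.
Σi = 45 and Σi² = 285.
(3·285 − 1·45) / 2 = 810/2 = 405.

405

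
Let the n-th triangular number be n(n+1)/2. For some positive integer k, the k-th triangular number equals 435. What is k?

Set n(n+1)/2 = 435, giving n² + n − 870 = 0.
The discriminant is 1 + 8·435 = 3481, and √3481 = 59.
So n = (-1 + 59) / 2 = 58/2 = 29.

29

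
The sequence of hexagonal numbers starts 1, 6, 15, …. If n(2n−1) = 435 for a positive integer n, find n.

Set n(2n−1) = 435, giving 2n² − n − 435 = 0.
The discriminant is 1 + 8·435 = 3481, and √3481 = 59.
So n = (1 + 59) / 4 = 60/4 = 15.

15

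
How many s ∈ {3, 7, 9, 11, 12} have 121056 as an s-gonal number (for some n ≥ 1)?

1

s = 3: P(3, 491) = 120786 and P(3, 492) = 121278; 121056 is not s-gonal.
s = 7: P(7, 220) = 120670 and P(7, 221) = 121771; 121056 is not s-gonal.
s = 9: P(9, 186) = 120621 and P(9, 187) = 121924; 121056 is not s-gonal.
s = 11: P(11, 164) = 120458 and P(11, 165) = 121935; 121056 is not s-gonal.
s = 12: P(12, 156) = 121056. ✓
Hits: s ∈ {12} → 1.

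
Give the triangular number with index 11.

66

11·12/2 = 132/2 = 66.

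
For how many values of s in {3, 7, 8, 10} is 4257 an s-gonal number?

1

s = 3: P(3, 91) = 4186 and P(3, 92) = 4278; 4257 is not s-gonal.
s = 7: P(7, 41) = 4141 and P(7, 42) = 4347; 4257 is not s-gonal.
s = 8: P(8, 38) = 4256 and P(8, 39) = 4485; 4257 is not s-gonal.
s = 10: P(10, 33) = 4257. ✓
Hits: s ∈ {10} → 1.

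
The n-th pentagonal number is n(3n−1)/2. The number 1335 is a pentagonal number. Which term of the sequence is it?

Set n(3n−1)/2 = 1335, giving 3n² − n − 2670 = 0.
The discriminant is 1 + 24·1335 = 32041, and √32041 = 179.
So n = (1 + 179) / 6 = 180/6 = 30.

30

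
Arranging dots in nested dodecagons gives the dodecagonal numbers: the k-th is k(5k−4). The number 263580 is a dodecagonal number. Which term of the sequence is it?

Set n(5n−4) = 263580, giving 5n² − 4n − 263580 = 0.
The discriminant is 16 + 20·263580 = 5271616, and √5271616 = 2296.
So n = (4 + 2296) / 10 = 2300/10 = 230.
Check: 230·(5·230 − 4) = 263580. ✓

230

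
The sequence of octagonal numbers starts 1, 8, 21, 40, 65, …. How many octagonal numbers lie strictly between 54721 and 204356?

126

The n-th octagonal number is n(3n−2).
Smallest index with value > 54721: n = 136 (giving 55216).
Largest index with value < 204356: n = 261 (giving 203841).
Indices 136 through 261: 126 terms.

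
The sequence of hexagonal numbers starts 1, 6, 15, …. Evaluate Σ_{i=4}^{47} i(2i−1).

Σ i(2i−1) = 2Σi² − Σi over i = 4..47.
Σi = 1128 − 6 = 1122 and Σi² = 35720 − 14 = 35706.
2·35706 − 1·1122 = 70290.

70290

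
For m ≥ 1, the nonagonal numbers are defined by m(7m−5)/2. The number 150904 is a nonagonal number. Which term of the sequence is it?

Set n(7n−5)/2 = 150904, giving 7n² − 5n − 301808 = 0.
So n = (5 + 2907) / 14 = 2912/14 = 208.

208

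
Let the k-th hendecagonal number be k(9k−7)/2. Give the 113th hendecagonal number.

The 113th hendecagonal number is n(9n−7)/2 with n = 113.
113·(9·113 − 7)/2 = 113·1010/2 = 113·505 = 57065.

57065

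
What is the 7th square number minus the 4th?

33

7² = 49 and 4² = 16.
Difference: 49 − 16 = 33.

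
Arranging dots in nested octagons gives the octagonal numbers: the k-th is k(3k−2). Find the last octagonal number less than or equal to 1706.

1680

Solve n(3n−2) ≤ 1706 for integer n.
n = 24 gives 1680 ≤ 1706, while n = 25 gives 1825 > 1706; so the answer is 1680.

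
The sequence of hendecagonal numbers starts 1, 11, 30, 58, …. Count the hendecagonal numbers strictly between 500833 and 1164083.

The n-th hendecagonal number is n(9n−7)/2.
Smallest index with value > 500833: n = 335 (giving 503840).
Largest index with value < 1164083: n = 508 (giving 1159510).
Indices 335 through 508: 174 terms.

174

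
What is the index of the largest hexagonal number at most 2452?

Solve n(2n−1) ≤ 2452 for integer n.
n = 35 gives 2415 ≤ 2452, while n = 36 gives 2556 > 2452; so the answer is index 35.

35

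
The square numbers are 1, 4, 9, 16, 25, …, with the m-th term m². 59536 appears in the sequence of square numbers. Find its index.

We need n² = 59536, so n = √59536 = 244.
Check: 244² = 59536. ✓

244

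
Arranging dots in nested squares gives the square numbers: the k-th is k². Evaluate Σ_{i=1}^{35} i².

Σ_{i=1}^{35} i² = 35·36·71/6 = 14910.

14910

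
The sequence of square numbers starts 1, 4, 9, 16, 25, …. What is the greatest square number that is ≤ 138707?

Solve n² ≤ 138707 for integer n.
n = 372 gives 138384 ≤ 138707, while n = 373 gives 139129 > 138707; so the answer is 138384.

138384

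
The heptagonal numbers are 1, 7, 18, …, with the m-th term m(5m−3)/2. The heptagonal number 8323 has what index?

58

Set n(5n−3)/2 = 8323, giving 5n² − 3n − 16646 = 0.
So n = (3 + 577) / 10 = 580/10 = 58.
Check: 58·(5·58 − 3)/2 = 8323. ✓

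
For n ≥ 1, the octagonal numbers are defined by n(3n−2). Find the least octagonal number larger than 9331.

Solve n(3n−2) > 9331 for integer n.
The largest n with value ≤ 9331 is 56 (since 9296 ≤ 9331 < 9633), so the first above is n = 57, value 9633.

9633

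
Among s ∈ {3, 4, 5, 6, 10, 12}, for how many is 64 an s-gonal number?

2

s = 3: P(3, 10) = 55 and P(3, 11) = 66; 64 is not s-gonal.
s = 4: P(4, 8) = 64. ✓
s = 5: P(5, 6) = 51 and P(5, 7) = 70; 64 is not s-gonal.
s = 6: P(6, 5) = 45 and P(6, 6) = 66; 64 is not s-gonal.
s = 10: P(10, 4) = 52 and P(10, 5) = 85; 64 is not s-gonal.
s = 12: P(12, 4) = 64. ✓
Hits: s ∈ {4, 12} → 2.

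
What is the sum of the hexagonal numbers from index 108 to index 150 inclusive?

1438823

Σ i(2i−1) = 2Σi² − Σi over i = 108..150.
Σi = 11325 − 5778 = 5547 and Σi² = 1136275 − 414090 = 722185.
2·722185 − 1·5547 = 1438823.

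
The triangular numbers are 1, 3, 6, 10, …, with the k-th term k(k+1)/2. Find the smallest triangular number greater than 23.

28

Solve n(n+1)/2 > 23 for integer n.
The largest n with value ≤ 23 is 6 (since 21 ≤ 23 < 28), so the first above is n = 7, value 28.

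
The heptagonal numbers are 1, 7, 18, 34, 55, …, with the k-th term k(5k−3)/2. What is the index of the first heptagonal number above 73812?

Solve n(5n−3)/2 > 73812 for integer n.
The largest n with value ≤ 73812 is 172 (since 73702 ≤ 73812 < 74563), so the first above is n = 173, value 74563.

173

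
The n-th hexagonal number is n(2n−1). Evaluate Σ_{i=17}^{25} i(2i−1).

Σ i(2i−1) = 2Σi² − Σi over i = 17..25.
Σi = 325 − 136 = 189 and Σi² = 5525 − 1496 = 4029.
2·4029 − 1·189 = 7869.

7869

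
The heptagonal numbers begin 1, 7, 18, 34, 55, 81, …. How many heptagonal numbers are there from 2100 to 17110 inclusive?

54

The n-th heptagonal number is n(5n−3)/2.
Smallest index with value ≥ 2100: n = 30 (giving 2205).
Largest index with value ≤ 17110: n = 83 (giving 17098).
Indices 30 through 83: 54 terms.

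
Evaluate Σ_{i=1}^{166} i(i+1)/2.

776216

Σ i(i+1)/2 = (Σi² + Σi) / 2 over i = 1..166.
Σi = 13861 and Σi² = 1538571.
(1·1538571 + 1·13861) / 2 = 1552432/2 = 776216.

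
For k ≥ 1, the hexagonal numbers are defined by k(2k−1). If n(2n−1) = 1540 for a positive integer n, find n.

Set n(2n−1) = 1540, giving 2n² − n − 1540 = 0.
So n = (1 + 111) / 4 = 112/4 = 28.

28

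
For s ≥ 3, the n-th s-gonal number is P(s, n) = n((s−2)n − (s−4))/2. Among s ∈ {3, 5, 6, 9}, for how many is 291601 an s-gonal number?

1

s = 3: P(3, 763) = 291466 and P(3, 764) = 292230; 291601 is not s-gonal.
s = 5: P(5, 441) = 291501 and P(5, 442) = 292825; 291601 is not s-gonal.
s = 6: P(6, 382) = 291466 and P(6, 383) = 292995; 291601 is not s-gonal.
s = 9: P(9, 289) = 291601. ✓
Hits: s ∈ {9} → 1.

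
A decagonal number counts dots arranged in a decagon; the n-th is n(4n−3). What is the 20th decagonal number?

20·(4·20 − 3) = 20·77 = 1540.

1540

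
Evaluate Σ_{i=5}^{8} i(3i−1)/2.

248

Σ i(3i−1)/2 = (3Σi² − Σi) / 2 over i = 5..8.
Σi = 36 − 10 = 26 and Σi² = 204 − 30 = 174.
(3·174 − 1·26) / 2 = 496/2 = 248.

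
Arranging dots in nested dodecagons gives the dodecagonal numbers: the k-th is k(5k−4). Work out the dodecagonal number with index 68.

22848

The 68th dodecagonal number is n(5n−4) with n = 68.
68·(5·68 − 4) = 68·336 = 22848.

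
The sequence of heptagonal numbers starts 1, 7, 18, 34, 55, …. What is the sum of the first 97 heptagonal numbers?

765233

Σ i(5i−3)/2 = (5Σi² − 3Σi) / 2 over i = 1..97.
Σi = 4753 and Σi² = 308945.
(5·308945 − 3·4753) / 2 = 1530466/2 = 765233.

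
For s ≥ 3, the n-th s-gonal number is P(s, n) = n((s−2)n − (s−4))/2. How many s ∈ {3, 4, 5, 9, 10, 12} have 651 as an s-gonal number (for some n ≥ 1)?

s = 3: P(3, 35) = 630 and P(3, 36) = 666; 651 is not s-gonal.
s = 4: P(4, 25) = 625 and P(4, 26) = 676; 651 is not s-gonal.
s = 5: P(5, 21) = 651. ✓
s = 9: P(9, 14) = 651. ✓
s = 10: P(10, 13) = 637 and P(10, 14) = 742; 651 is not s-gonal.
s = 12: P(12, 11) = 561 and P(12, 12) = 672; 651 is not s-gonal.
Hits: s ∈ {5, 9} → 2.

2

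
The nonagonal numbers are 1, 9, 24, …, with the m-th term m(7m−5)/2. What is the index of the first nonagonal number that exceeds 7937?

48

Solve n(7n−5)/2 > 7937 for integer n.
The largest n with value ≤ 7937 is 47 (since 7614 ≤ 7937 < 7944), so the first above is n = 48, value 7944.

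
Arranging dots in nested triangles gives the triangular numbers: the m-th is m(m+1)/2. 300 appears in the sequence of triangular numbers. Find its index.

24

Set n(n+1)/2 = 300, giving n² + n − 600 = 0.
So n = (-1 + 49) / 2 = 48/2 = 24.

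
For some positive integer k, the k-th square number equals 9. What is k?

We need n² = 9, so n = √9 = 3.
Check: 3² = 9. ✓

3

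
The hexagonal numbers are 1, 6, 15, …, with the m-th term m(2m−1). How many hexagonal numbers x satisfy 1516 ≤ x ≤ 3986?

17

The n-th hexagonal number is n(2n−1).
Smallest index with value ≥ 1516: n = 28 (giving 1540).
Largest index with value ≤ 3986: n = 44 (giving 3828).
Indices 28 through 44: 17 terms.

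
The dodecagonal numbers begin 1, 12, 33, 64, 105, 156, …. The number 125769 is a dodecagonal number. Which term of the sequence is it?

159

Set n(5n−4) = 125769, giving 5n² − 4n − 125769 = 0.
The discriminant is 16 + 20·125769 = 2515396, and √2515396 = 1586.
So n = (4 + 1586) / 10 = 1590/10 = 159.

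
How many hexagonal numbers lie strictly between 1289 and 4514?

22

The n-th hexagonal number is n(2n−1).
Smallest index with value > 1289: n = 26 (giving 1326).
Largest index with value < 4514: n = 47 (giving 4371).
Indices 26 through 47: 22 terms.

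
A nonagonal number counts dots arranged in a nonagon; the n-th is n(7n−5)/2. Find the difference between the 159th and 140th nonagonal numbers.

159·(7·159 − 5)/2 = 88086 and 140·(7·140 − 5)/2 = 68250.
Difference: 88086 − 68250 = 19836.

19836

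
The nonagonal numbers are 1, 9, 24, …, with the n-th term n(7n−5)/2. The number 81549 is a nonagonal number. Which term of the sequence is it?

153

Set n(7n−5)/2 = 81549, giving 7n² − 5n − 163098 = 0.
The discriminant is 25 + 56·81549 = 4566769, and √4566769 = 2137.
So n = (5 + 2137) / 14 = 2142/14 = 153.
Check: 153·(7·153 − 5)/2 = 81549. ✓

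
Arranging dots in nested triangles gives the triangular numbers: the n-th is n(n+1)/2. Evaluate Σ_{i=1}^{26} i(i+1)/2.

Σ i(i+1)/2 = (Σi² + Σi) / 2 over i = 1..26.
Σi = 351 and Σi² = 6201.
(1·6201 + 1·351) / 2 = 6552/2 = 3276.

3276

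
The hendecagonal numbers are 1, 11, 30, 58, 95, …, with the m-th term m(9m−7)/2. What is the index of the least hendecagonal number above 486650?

Solve n(9n−7)/2 > 486650 for integer n.
The largest n with value ≤ 486650 is 329 (since 485933 ≤ 486650 < 488895), so the first above is n = 330, value 488895.

330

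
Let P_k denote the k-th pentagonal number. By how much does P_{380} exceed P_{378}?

2273

380·(3·380 − 1)/2 = 216410 and 378·(3·378 − 1)/2 = 214137.
Difference: 216410 − 214137 = 2273.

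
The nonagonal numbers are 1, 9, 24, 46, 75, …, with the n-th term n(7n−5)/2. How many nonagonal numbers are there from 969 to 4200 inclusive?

The n-th nonagonal number is n(7n−5)/2.
Smallest index with value ≥ 969: n = 17 (giving 969).
Largest index with value ≤ 4200: n = 35 (giving 4200).
Indices 17 through 35: 19 terms.

19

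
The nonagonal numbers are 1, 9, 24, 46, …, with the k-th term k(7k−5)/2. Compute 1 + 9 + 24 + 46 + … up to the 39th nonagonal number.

69940

Σ i(7i−5)/2 = (7Σi² − 5Σi) / 2 over i = 1..39.
Σi = 780 and Σi² = 20540.
(7·20540 − 5·780) / 2 = 139880/2 = 69940.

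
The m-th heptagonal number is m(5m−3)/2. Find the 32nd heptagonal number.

The 32nd heptagonal number is n(5n−3)/2 with n = 32.
32·(5·32 − 3)/2 = 32·157/2 = 2512.

2512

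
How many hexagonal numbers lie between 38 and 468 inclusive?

11

The n-th hexagonal number is n(2n−1).
Smallest index with value ≥ 38: n = 5 (giving 45).
Largest index with value ≤ 468: n = 15 (giving 435).
Indices 5 through 15: 11 terms.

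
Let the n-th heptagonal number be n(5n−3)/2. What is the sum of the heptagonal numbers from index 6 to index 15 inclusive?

Σ i(5i−3)/2 = (5Σi² − 3Σi) / 2 over i = 6..15.
Σi = 120 − 15 = 105 and Σi² = 1240 − 55 = 1185.
(5·1185 − 3·105) / 2 = 5610/2 = 2805.

2805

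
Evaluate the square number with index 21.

The 21st square number is n² with n = 21.
21² = 441.

441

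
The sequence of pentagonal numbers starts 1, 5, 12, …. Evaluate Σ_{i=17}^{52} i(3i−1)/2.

69480

Σ i(3i−1)/2 = (3Σi² − Σi) / 2 over i = 17..52.
Σi = 1378 − 136 = 1242 and Σi² = 48230 − 1496 = 46734.
(3·46734 − 1·1242) / 2 = 138960/2 = 69480.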